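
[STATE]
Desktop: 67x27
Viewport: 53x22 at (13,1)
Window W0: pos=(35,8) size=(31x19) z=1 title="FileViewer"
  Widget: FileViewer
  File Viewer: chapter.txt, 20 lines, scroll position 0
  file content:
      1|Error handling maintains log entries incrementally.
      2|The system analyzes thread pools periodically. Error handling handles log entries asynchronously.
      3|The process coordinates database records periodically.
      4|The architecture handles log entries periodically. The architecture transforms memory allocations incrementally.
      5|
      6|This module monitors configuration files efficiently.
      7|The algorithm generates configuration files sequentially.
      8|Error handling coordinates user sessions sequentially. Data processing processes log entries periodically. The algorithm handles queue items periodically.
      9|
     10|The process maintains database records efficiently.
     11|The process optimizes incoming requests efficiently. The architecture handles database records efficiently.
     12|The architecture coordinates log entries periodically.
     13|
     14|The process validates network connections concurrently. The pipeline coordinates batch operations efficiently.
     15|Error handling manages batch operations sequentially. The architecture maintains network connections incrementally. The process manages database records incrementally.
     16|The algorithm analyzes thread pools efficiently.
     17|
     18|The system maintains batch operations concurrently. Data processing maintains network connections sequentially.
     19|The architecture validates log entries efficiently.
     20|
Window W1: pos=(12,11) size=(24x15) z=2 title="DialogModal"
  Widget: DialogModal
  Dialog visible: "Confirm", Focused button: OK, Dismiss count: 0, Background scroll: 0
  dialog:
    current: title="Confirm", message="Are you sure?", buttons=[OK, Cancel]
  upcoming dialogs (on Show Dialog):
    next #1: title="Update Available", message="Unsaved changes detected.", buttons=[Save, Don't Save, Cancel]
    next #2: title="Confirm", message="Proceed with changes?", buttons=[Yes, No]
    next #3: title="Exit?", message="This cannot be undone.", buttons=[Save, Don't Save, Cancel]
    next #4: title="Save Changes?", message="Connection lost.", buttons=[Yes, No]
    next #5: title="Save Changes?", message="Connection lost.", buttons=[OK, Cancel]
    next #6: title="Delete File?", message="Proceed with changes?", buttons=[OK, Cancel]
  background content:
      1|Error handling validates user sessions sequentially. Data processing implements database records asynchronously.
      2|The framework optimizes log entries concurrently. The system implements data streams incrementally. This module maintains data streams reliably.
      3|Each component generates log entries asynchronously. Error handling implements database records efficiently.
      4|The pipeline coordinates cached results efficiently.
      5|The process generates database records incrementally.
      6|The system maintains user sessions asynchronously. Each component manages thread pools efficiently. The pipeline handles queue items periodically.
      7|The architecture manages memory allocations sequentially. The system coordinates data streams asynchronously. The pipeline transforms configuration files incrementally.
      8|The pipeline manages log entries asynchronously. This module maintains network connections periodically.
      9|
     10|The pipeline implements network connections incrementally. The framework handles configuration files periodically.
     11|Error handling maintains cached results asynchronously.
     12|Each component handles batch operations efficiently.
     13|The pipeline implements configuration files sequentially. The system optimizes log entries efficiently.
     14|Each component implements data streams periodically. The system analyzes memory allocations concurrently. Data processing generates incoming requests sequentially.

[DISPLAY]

                                                     
                                                     
                                                     
                                                     
                                                     
                                                     
                                                     
                      ┏━━━━━━━━━━━━━━━━━━━━━━━━━━━━━┓
                      ┃ FileViewer                  ┃
                      ┠─────────────────────────────┨
━━━━━━━━━━━━━━━━━━━━━━┓Error handling maintains log▲┃
 DialogModal          ┃The system analyzes thread p█┃
──────────────────────┨The process coordinates data░┃
Error handling validat┃The architecture handles log░┃
The framework optimize┃                            ░┃
Each component generat┃This module monitors configu░┃
Th┌───────────────┐nat┃The algorithm generates conf░┃
Th│    Confirm    │es ┃Error handling coordinates u░┃
Th│ Are you sure? │s u┃                            ░┃
Th│ [OK]  Cancel  │nag┃The process maintains databa░┃
Th└───────────────┘s l┃The process optimizes incomi░┃
                      ┃The architecture coordinates░┃


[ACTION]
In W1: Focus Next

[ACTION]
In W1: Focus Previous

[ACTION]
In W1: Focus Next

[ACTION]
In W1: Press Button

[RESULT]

                                                     
                                                     
                                                     
                                                     
                                                     
                                                     
                                                     
                      ┏━━━━━━━━━━━━━━━━━━━━━━━━━━━━━┓
                      ┃ FileViewer                  ┃
                      ┠─────────────────────────────┨
━━━━━━━━━━━━━━━━━━━━━━┓Error handling maintains log▲┃
 DialogModal          ┃The system analyzes thread p█┃
──────────────────────┨The process coordinates data░┃
Error handling validat┃The architecture handles log░┃
The framework optimize┃                            ░┃
Each component generat┃This module monitors configu░┃
The pipeline coordinat┃The algorithm generates conf░┃
The process generates ┃Error handling coordinates u░┃
The system maintains u┃                            ░┃
The architecture manag┃The process maintains databa░┃
The pipeline manages l┃The process optimizes incomi░┃
                      ┃The architecture coordinates░┃


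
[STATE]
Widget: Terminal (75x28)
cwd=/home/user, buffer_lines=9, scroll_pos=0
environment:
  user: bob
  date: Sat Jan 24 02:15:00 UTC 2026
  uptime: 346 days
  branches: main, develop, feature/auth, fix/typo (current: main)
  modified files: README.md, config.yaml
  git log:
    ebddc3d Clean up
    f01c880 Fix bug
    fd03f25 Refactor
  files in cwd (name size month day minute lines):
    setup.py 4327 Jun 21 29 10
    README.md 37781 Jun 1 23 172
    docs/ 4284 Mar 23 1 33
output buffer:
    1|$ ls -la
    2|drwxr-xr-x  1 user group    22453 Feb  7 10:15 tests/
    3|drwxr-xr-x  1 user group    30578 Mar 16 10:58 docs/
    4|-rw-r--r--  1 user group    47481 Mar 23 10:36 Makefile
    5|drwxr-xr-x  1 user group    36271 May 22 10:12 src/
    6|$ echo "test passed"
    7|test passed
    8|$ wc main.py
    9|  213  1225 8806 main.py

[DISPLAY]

$ ls -la                                                                   
drwxr-xr-x  1 user group    22453 Feb  7 10:15 tests/                      
drwxr-xr-x  1 user group    30578 Mar 16 10:58 docs/                       
-rw-r--r--  1 user group    47481 Mar 23 10:36 Makefile                    
drwxr-xr-x  1 user group    36271 May 22 10:12 src/                        
$ echo "test passed"                                                       
test passed                                                                
$ wc main.py                                                               
  213  1225 8806 main.py                                                   
$ █                                                                        
                                                                           
                                                                           
                                                                           
                                                                           
                                                                           
                                                                           
                                                                           
                                                                           
                                                                           
                                                                           
                                                                           
                                                                           
                                                                           
                                                                           
                                                                           
                                                                           
                                                                           
                                                                           


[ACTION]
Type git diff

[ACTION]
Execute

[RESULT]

$ ls -la                                                                   
drwxr-xr-x  1 user group    22453 Feb  7 10:15 tests/                      
drwxr-xr-x  1 user group    30578 Mar 16 10:58 docs/                       
-rw-r--r--  1 user group    47481 Mar 23 10:36 Makefile                    
drwxr-xr-x  1 user group    36271 May 22 10:12 src/                        
$ echo "test passed"                                                       
test passed                                                                
$ wc main.py                                                               
  213  1225 8806 main.py                                                   
$ git diff                                                                 
diff --git a/main.py b/main.py                                             
--- a/main.py                                                              
+++ b/main.py                                                              
@@ -1,3 +1,4 @@                                                            
+# updated                                                                 
 import sys                                                                
$ █                                                                        
                                                                           
                                                                           
                                                                           
                                                                           
                                                                           
                                                                           
                                                                           
                                                                           
                                                                           
                                                                           
                                                                           


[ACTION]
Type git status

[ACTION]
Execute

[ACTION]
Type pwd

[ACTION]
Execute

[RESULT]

$ ls -la                                                                   
drwxr-xr-x  1 user group    22453 Feb  7 10:15 tests/                      
drwxr-xr-x  1 user group    30578 Mar 16 10:58 docs/                       
-rw-r--r--  1 user group    47481 Mar 23 10:36 Makefile                    
drwxr-xr-x  1 user group    36271 May 22 10:12 src/                        
$ echo "test passed"                                                       
test passed                                                                
$ wc main.py                                                               
  213  1225 8806 main.py                                                   
$ git diff                                                                 
diff --git a/main.py b/main.py                                             
--- a/main.py                                                              
+++ b/main.py                                                              
@@ -1,3 +1,4 @@                                                            
+# updated                                                                 
 import sys                                                                
$ git status                                                               
On branch main                                                             
Changes not staged for commit:                                             
                                                                           
        modified:   README.md                                              
        modified:   config.yaml                                            
$ pwd                                                                      
/home/user                                                                 
$ █                                                                        
                                                                           
                                                                           
                                                                           


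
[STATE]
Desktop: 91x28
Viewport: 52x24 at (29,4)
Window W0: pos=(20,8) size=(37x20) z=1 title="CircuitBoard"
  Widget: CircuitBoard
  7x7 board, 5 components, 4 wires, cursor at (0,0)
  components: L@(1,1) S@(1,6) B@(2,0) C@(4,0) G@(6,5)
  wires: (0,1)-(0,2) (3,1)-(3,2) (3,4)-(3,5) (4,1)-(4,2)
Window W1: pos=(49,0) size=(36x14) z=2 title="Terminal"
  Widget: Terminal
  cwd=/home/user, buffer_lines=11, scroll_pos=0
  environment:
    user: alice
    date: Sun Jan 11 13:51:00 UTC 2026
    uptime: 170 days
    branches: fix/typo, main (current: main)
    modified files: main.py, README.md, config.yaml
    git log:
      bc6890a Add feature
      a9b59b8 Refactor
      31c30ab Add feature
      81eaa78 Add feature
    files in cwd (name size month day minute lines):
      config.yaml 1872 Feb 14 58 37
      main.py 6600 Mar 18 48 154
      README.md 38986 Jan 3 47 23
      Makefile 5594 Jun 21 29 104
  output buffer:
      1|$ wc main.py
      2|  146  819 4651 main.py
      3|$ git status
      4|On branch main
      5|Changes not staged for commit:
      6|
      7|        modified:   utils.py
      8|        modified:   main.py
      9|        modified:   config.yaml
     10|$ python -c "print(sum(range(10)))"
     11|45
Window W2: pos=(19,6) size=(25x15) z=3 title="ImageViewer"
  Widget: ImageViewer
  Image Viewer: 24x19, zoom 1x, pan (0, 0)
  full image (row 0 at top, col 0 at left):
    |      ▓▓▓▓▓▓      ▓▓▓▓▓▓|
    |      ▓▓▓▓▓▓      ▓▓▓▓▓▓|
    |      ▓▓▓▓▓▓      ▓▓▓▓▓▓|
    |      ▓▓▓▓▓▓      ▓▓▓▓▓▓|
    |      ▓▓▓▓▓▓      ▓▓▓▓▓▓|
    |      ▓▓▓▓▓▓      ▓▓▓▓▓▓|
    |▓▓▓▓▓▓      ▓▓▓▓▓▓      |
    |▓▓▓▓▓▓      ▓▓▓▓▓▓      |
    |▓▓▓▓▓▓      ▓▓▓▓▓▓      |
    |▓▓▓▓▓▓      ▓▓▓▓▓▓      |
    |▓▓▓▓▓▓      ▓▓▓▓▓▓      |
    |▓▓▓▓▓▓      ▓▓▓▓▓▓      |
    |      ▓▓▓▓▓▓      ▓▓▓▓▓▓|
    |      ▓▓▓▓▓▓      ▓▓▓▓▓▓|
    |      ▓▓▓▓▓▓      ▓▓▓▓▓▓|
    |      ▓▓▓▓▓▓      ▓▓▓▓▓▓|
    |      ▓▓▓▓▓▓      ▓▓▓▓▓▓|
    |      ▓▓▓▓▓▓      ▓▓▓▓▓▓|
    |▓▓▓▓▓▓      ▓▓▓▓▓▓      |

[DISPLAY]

                    ┃  146  819 4651 main.py        
                    ┃$ git status                   
━━━━━━━━━━━━━━┓     ┃On branch main                 
wer           ┃     ┃Changes not staged for commit: 
──────────────┨━━━━━┃                               
▓▓▓      ▓▓▓▓▓┃     ┃        modified:   utils.py   
▓▓▓      ▓▓▓▓▓┃─────┃        modified:   main.py    
▓▓▓      ▓▓▓▓▓┃     ┃        modified:   config.yaml
▓▓▓      ▓▓▓▓▓┃     ┃$ python -c "print(sum(range(10
▓▓▓      ▓▓▓▓▓┃     ┗━━━━━━━━━━━━━━━━━━━━━━━━━━━━━━━
▓▓▓      ▓▓▓▓▓┃     S      ┃                        
   ▓▓▓▓▓▓     ┃            ┃                        
   ▓▓▓▓▓▓     ┃            ┃                        
   ▓▓▓▓▓▓     ┃            ┃                        
   ▓▓▓▓▓▓     ┃ ·          ┃                        
   ▓▓▓▓▓▓     ┃            ┃                        
━━━━━━━━━━━━━━┛            ┃                        
                           ┃                        
                           ┃                        
                           ┃                        
                G          ┃                        
(0,0)                      ┃                        
                           ┃                        
━━━━━━━━━━━━━━━━━━━━━━━━━━━┛                        


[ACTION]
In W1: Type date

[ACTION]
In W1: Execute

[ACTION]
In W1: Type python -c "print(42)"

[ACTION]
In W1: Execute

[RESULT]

                    ┃        modified:   main.py    
                    ┃        modified:   config.yaml
━━━━━━━━━━━━━━┓     ┃$ python -c "print(sum(range(10
wer           ┃     ┃45                             
──────────────┨━━━━━┃$ date                         
▓▓▓      ▓▓▓▓▓┃     ┃Sun Jan 11 13:51:00 UTC 2026   
▓▓▓      ▓▓▓▓▓┃─────┃$ python -c "print(42)"        
▓▓▓      ▓▓▓▓▓┃     ┃42                             
▓▓▓      ▓▓▓▓▓┃     ┃$ █                            
▓▓▓      ▓▓▓▓▓┃     ┗━━━━━━━━━━━━━━━━━━━━━━━━━━━━━━━
▓▓▓      ▓▓▓▓▓┃     S      ┃                        
   ▓▓▓▓▓▓     ┃            ┃                        
   ▓▓▓▓▓▓     ┃            ┃                        
   ▓▓▓▓▓▓     ┃            ┃                        
   ▓▓▓▓▓▓     ┃ ·          ┃                        
   ▓▓▓▓▓▓     ┃            ┃                        
━━━━━━━━━━━━━━┛            ┃                        
                           ┃                        
                           ┃                        
                           ┃                        
                G          ┃                        
(0,0)                      ┃                        
                           ┃                        
━━━━━━━━━━━━━━━━━━━━━━━━━━━┛                        


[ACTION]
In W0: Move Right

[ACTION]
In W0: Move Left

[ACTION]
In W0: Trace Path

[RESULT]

                    ┃        modified:   main.py    
                    ┃        modified:   config.yaml
━━━━━━━━━━━━━━┓     ┃$ python -c "print(sum(range(10
wer           ┃     ┃45                             
──────────────┨━━━━━┃$ date                         
▓▓▓      ▓▓▓▓▓┃     ┃Sun Jan 11 13:51:00 UTC 2026   
▓▓▓      ▓▓▓▓▓┃─────┃$ python -c "print(42)"        
▓▓▓      ▓▓▓▓▓┃     ┃42                             
▓▓▓      ▓▓▓▓▓┃     ┃$ █                            
▓▓▓      ▓▓▓▓▓┃     ┗━━━━━━━━━━━━━━━━━━━━━━━━━━━━━━━
▓▓▓      ▓▓▓▓▓┃     S      ┃                        
   ▓▓▓▓▓▓     ┃            ┃                        
   ▓▓▓▓▓▓     ┃            ┃                        
   ▓▓▓▓▓▓     ┃            ┃                        
   ▓▓▓▓▓▓     ┃ ·          ┃                        
   ▓▓▓▓▓▓     ┃            ┃                        
━━━━━━━━━━━━━━┛            ┃                        
                           ┃                        
                           ┃                        
                           ┃                        
                G          ┃                        
(0,0)  Trace: No connection┃                        
                           ┃                        
━━━━━━━━━━━━━━━━━━━━━━━━━━━┛                        


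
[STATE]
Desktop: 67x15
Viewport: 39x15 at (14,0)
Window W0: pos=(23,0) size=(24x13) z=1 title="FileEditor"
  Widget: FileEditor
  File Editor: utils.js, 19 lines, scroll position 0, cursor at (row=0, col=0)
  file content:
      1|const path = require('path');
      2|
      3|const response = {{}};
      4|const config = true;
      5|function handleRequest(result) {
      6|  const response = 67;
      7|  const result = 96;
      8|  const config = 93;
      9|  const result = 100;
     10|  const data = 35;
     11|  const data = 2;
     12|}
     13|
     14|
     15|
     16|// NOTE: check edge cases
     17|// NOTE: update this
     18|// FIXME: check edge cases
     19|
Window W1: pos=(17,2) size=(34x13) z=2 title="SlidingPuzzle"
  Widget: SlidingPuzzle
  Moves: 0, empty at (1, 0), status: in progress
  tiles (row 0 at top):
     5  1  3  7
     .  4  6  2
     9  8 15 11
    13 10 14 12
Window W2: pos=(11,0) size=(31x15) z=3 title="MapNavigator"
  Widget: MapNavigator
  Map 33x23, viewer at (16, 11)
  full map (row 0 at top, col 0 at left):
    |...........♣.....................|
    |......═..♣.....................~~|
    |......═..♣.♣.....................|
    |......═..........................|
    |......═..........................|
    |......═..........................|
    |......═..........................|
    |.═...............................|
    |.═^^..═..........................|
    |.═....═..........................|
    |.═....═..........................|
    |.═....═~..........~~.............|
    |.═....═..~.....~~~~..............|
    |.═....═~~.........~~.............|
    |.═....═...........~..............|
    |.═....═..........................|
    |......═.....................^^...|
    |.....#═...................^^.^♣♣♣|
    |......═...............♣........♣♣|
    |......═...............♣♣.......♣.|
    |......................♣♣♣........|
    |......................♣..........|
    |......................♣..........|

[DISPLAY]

━━━━━━━━━━━━━━━━━━━━━━━━━━━┓━━━━┓      
apNavigator                ┃    ┃      
───────────────────────────┨━━━━━━━━┓  
..═........................┃        ┃  
...........................┃────────┨  
..═........................┃        ┃  
..═........................┃        ┃  
..═........................┃        ┃  
..═~........@.~~...........┃        ┃  
..═..~.....~~~~............┃        ┃  
..═~~.........~~...........┃        ┃  
..═...........~............┃        ┃  
..═........................┃        ┃  
..═.....................^^.┃        ┃  
━━━━━━━━━━━━━━━━━━━━━━━━━━━┛━━━━━━━━┛  


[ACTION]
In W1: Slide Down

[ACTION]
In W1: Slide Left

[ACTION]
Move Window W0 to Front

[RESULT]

━━━━━━━━━┏━━━━━━━━━━━━━━━━━━━━━━┓      
apNavigat┃ FileEditor           ┃      
─────────┠──────────────────────┨━━━┓  
..═......┃█onst path = require(▲┃   ┃  
.........┃                     █┃───┨  
..═......┃const response = {{}}░┃   ┃  
..═......┃const config = true; ░┃   ┃  
..═......┃function handleReques░┃   ┃  
..═~.....┃  const response = 67░┃   ┃  
..═..~...┃  const result = 96; ░┃   ┃  
..═~~....┃  const config = 93; ░┃   ┃  
..═......┃  const result = 100;▼┃   ┃  
..═......┗━━━━━━━━━━━━━━━━━━━━━━┛   ┃  
..═.....................^^.┃        ┃  
━━━━━━━━━━━━━━━━━━━━━━━━━━━┛━━━━━━━━┛  


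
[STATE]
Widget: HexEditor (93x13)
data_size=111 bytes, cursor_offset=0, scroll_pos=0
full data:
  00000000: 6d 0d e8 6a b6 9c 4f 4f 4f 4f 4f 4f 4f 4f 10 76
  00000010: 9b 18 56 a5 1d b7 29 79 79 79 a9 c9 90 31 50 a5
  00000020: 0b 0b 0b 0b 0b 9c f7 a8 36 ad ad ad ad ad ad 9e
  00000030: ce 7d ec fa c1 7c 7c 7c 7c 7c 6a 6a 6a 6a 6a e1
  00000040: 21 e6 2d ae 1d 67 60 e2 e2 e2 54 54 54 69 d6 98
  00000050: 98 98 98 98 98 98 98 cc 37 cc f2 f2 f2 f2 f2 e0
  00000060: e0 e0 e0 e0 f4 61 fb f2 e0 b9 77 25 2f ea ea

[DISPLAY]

00000000  6D 0d e8 6a b6 9c 4f 4f  4f 4f 4f 4f 4f 4f 10 76  |m..j..OOOOOOOO.v|               
00000010  9b 18 56 a5 1d b7 29 79  79 79 a9 c9 90 31 50 a5  |..V...)yyy...1P.|               
00000020  0b 0b 0b 0b 0b 9c f7 a8  36 ad ad ad ad ad ad 9e  |........6.......|               
00000030  ce 7d ec fa c1 7c 7c 7c  7c 7c 6a 6a 6a 6a 6a e1  |.}...|||||jjjjj.|               
00000040  21 e6 2d ae 1d 67 60 e2  e2 e2 54 54 54 69 d6 98  |!.-..g`...TTTi..|               
00000050  98 98 98 98 98 98 98 cc  37 cc f2 f2 f2 f2 f2 e0  |........7.......|               
00000060  e0 e0 e0 e0 f4 61 fb f2  e0 b9 77 25 2f ea ea     |.....a....w%/.. |               
                                                                                             
                                                                                             
                                                                                             
                                                                                             
                                                                                             
                                                                                             


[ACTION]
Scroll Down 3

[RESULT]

00000030  ce 7d ec fa c1 7c 7c 7c  7c 7c 6a 6a 6a 6a 6a e1  |.}...|||||jjjjj.|               
00000040  21 e6 2d ae 1d 67 60 e2  e2 e2 54 54 54 69 d6 98  |!.-..g`...TTTi..|               
00000050  98 98 98 98 98 98 98 cc  37 cc f2 f2 f2 f2 f2 e0  |........7.......|               
00000060  e0 e0 e0 e0 f4 61 fb f2  e0 b9 77 25 2f ea ea     |.....a....w%/.. |               
                                                                                             
                                                                                             
                                                                                             
                                                                                             
                                                                                             
                                                                                             
                                                                                             
                                                                                             
                                                                                             


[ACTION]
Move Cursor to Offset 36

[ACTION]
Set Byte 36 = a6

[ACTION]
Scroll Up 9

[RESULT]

00000000  6d 0d e8 6a b6 9c 4f 4f  4f 4f 4f 4f 4f 4f 10 76  |m..j..OOOOOOOO.v|               
00000010  9b 18 56 a5 1d b7 29 79  79 79 a9 c9 90 31 50 a5  |..V...)yyy...1P.|               
00000020  0b 0b 0b 0b A6 9c f7 a8  36 ad ad ad ad ad ad 9e  |........6.......|               
00000030  ce 7d ec fa c1 7c 7c 7c  7c 7c 6a 6a 6a 6a 6a e1  |.}...|||||jjjjj.|               
00000040  21 e6 2d ae 1d 67 60 e2  e2 e2 54 54 54 69 d6 98  |!.-..g`...TTTi..|               
00000050  98 98 98 98 98 98 98 cc  37 cc f2 f2 f2 f2 f2 e0  |........7.......|               
00000060  e0 e0 e0 e0 f4 61 fb f2  e0 b9 77 25 2f ea ea     |.....a....w%/.. |               
                                                                                             
                                                                                             
                                                                                             
                                                                                             
                                                                                             
                                                                                             


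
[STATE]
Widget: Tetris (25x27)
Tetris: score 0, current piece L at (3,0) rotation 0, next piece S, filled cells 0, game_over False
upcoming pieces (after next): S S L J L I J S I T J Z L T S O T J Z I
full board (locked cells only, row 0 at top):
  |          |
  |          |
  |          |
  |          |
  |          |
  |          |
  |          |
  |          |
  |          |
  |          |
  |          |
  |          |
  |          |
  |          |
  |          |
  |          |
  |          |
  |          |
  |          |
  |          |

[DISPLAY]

     ▒    │Next:         
   ▒▒▒    │ ░░           
          │░░            
          │              
          │              
          │              
          │Score:        
          │0             
          │              
          │              
          │              
          │              
          │              
          │              
          │              
          │              
          │              
          │              
          │              
          │              
          │              
          │              
          │              
          │              
          │              
          │              
          │              


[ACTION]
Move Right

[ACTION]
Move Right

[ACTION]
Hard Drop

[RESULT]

    ░░    │Next:         
   ░░     │ ░░           
          │░░            
          │              
          │              
          │              
          │Score:        
          │0             
          │              
          │              
          │              
          │              
          │              
          │              
          │              
          │              
          │              
          │              
       ▒  │              
     ▒▒▒  │              
          │              
          │              
          │              
          │              
          │              
          │              
          │              


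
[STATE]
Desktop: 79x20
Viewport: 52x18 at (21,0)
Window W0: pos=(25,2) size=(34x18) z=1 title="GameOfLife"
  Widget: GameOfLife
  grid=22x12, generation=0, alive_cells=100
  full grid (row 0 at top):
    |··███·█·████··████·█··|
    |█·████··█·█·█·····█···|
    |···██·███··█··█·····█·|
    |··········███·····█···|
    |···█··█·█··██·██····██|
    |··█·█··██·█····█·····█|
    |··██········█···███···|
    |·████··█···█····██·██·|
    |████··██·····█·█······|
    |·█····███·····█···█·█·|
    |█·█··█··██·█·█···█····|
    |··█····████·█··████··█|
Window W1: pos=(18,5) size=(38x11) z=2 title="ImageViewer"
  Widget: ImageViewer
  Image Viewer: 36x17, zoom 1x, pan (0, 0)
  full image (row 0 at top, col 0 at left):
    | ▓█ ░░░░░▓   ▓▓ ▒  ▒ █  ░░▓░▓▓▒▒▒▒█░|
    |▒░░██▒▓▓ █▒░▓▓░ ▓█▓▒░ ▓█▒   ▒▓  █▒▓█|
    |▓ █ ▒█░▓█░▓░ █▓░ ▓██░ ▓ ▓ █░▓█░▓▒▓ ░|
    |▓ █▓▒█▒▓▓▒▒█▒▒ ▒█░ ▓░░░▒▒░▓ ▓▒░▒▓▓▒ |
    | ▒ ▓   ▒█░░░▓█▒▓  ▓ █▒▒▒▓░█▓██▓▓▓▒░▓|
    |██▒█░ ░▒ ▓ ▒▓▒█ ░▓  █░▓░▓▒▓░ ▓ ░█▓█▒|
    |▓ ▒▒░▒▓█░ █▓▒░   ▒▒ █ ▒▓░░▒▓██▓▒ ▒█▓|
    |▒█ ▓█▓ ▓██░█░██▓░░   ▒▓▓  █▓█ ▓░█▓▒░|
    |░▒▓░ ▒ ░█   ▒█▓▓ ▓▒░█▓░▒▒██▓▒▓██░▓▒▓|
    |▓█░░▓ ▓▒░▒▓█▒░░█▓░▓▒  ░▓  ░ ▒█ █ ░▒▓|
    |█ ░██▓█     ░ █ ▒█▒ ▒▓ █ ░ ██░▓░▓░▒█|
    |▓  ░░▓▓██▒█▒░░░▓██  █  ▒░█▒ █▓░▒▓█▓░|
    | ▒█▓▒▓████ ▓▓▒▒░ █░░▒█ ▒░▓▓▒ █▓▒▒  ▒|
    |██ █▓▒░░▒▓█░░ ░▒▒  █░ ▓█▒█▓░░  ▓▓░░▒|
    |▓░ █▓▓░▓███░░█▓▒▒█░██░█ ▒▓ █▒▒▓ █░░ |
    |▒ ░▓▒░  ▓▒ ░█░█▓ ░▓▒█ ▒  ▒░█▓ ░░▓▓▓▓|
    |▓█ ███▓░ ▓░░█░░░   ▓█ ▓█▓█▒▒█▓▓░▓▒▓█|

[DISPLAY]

                                                    
                                                    
    ┏━━━━━━━━━━━━━━━━━━━━━━━━━━━━━━━━┓              
    ┃ GameOfLife                     ┃              
    ┠────────────────────────────────┨              
━━━━━━━━━━━━━━━━━━━━━━━━━━━━━━━━━━┓  ┃              
mageViewer                        ┃  ┃              
──────────────────────────────────┨  ┃              
█ ░░░░░▓   ▓▓ ▒  ▒ █  ░░▓░▓▓▒▒▒▒█░┃  ┃              
░██▒▓▓ █▒░▓▓░ ▓█▓▒░ ▓█▒   ▒▓  █▒▓█┃  ┃              
█ ▒█░▓█░▓░ █▓░ ▓██░ ▓ ▓ █░▓█░▓▒▓ ░┃  ┃              
█▓▒█▒▓▓▒▒█▒▒ ▒█░ ▓░░░▒▒░▓ ▓▒░▒▓▓▒ ┃  ┃              
 ▓   ▒█░░░▓█▒▓  ▓ █▒▒▒▓░█▓██▓▓▓▒░▓┃  ┃              
▒█░ ░▒ ▓ ▒▓▒█ ░▓  █░▓░▓▒▓░ ▓ ░█▓█▒┃  ┃              
▒▒░▒▓█░ █▓▒░   ▒▒ █ ▒▓░░▒▓██▓▒ ▒█▓┃  ┃              
━━━━━━━━━━━━━━━━━━━━━━━━━━━━━━━━━━┛  ┃              
    ┃█·█··█··██·█·█···█····          ┃              
    ┃··█····████·█··████··█          ┃              


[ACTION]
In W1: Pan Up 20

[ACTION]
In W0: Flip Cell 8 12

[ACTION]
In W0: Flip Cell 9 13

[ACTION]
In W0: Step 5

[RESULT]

                                                    
                                                    
    ┏━━━━━━━━━━━━━━━━━━━━━━━━━━━━━━━━┓              
    ┃ GameOfLife                     ┃              
    ┠────────────────────────────────┨              
━━━━━━━━━━━━━━━━━━━━━━━━━━━━━━━━━━┓  ┃              
mageViewer                        ┃  ┃              
──────────────────────────────────┨  ┃              
█ ░░░░░▓   ▓▓ ▒  ▒ █  ░░▓░▓▓▒▒▒▒█░┃  ┃              
░██▒▓▓ █▒░▓▓░ ▓█▓▒░ ▓█▒   ▒▓  █▒▓█┃  ┃              
█ ▒█░▓█░▓░ █▓░ ▓██░ ▓ ▓ █░▓█░▓▒▓ ░┃  ┃              
█▓▒█▒▓▓▒▒█▒▒ ▒█░ ▓░░░▒▒░▓ ▓▒░▒▓▓▒ ┃  ┃              
 ▓   ▒█░░░▓█▒▓  ▓ █▒▒▒▓░█▓██▓▓▓▒░▓┃  ┃              
▒█░ ░▒ ▓ ▒▓▒█ ░▓  █░▓░▓▒▓░ ▓ ░█▓█▒┃  ┃              
▒▒░▒▓█░ █▓▒░   ▒▒ █ ▒▓░░▒▓██▓▒ ▒█▓┃  ┃              
━━━━━━━━━━━━━━━━━━━━━━━━━━━━━━━━━━┛  ┃              
    ┃··██·█·······██·█·····          ┃              
    ┃···········█···█······          ┃              


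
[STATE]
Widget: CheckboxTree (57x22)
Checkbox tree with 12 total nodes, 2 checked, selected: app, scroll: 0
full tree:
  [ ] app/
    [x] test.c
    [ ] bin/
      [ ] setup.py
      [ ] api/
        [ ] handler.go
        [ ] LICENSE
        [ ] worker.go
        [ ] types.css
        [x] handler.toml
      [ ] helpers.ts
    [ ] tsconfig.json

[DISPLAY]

>[-] app/                                                
   [x] test.c                                            
   [-] bin/                                              
     [ ] setup.py                                        
     [-] api/                                            
       [ ] handler.go                                    
       [ ] LICENSE                                       
       [ ] worker.go                                     
       [ ] types.css                                     
       [x] handler.toml                                  
     [ ] helpers.ts                                      
   [ ] tsconfig.json                                     
                                                         
                                                         
                                                         
                                                         
                                                         
                                                         
                                                         
                                                         
                                                         
                                                         


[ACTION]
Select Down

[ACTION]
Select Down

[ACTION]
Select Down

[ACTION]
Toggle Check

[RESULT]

 [-] app/                                                
   [x] test.c                                            
   [-] bin/                                              
>    [x] setup.py                                        
     [-] api/                                            
       [ ] handler.go                                    
       [ ] LICENSE                                       
       [ ] worker.go                                     
       [ ] types.css                                     
       [x] handler.toml                                  
     [ ] helpers.ts                                      
   [ ] tsconfig.json                                     
                                                         
                                                         
                                                         
                                                         
                                                         
                                                         
                                                         
                                                         
                                                         
                                                         
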